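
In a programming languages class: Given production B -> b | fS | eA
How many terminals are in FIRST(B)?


Production: B -> b | fS | eA
Examining each alternative for leading terminals:
  B -> b : first terminal = 'b'
  B -> fS : first terminal = 'f'
  B -> eA : first terminal = 'e'
FIRST(B) = {b, e, f}
Count: 3

3


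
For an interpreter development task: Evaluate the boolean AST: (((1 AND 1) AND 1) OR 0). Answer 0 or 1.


Step 1: Evaluate inner node
  1 AND 1 = 1
Step 2: Evaluate next node
  1 AND 1 = 1
Step 3: Evaluate root node
  1 OR 0 = 1

1


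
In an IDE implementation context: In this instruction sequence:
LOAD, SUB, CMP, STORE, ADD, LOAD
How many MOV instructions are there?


Scanning instruction sequence for MOV:
  Position 1: LOAD
  Position 2: SUB
  Position 3: CMP
  Position 4: STORE
  Position 5: ADD
  Position 6: LOAD
Matches at positions: []
Total MOV count: 0

0


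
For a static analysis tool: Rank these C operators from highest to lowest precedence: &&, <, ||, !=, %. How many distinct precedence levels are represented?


Looking up precedence for each operator:
  && -> precedence 2
  < -> precedence 4
  || -> precedence 1
  != -> precedence 3
  % -> precedence 6
Sorted highest to lowest: %, <, !=, &&, ||
Distinct precedence values: [6, 4, 3, 2, 1]
Number of distinct levels: 5

5


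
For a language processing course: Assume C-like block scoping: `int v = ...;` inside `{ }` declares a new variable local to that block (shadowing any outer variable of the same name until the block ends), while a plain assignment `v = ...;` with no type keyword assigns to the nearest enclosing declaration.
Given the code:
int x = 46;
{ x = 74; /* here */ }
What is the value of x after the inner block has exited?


Analyzing scoping rules:
Outer scope: declares x = 46
Inner block: 'x = 74;' has no type keyword, so it is an assignment to the outer x (no shadowing)
The assignment changed the outer variable itself, so the new value persists after the block -> 74
Result: 74

74


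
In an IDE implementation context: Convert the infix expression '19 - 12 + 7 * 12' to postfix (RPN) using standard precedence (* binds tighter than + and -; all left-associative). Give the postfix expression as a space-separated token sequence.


Applying the shunting-yard algorithm:
  Operand 19 -> output
  Push '-' onto operator stack -> op-stack: [-]
  Operand 12 -> output
  See '+' (prec 1); top '-' (prec 1) >= it -> pop '-' to output
  Push '+' onto operator stack -> op-stack: [+]
  Operand 7 -> output
  Push '*' onto operator stack -> op-stack: [+, *]
  Operand 12 -> output
  End of input: pop '*' to output
  End of input: pop '+' to output
Postfix result: 19 12 - 7 12 * +

19 12 - 7 12 * +


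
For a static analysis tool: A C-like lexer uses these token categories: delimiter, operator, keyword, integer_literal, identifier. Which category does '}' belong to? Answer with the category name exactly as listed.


Token: '}'
Checking categories:
  identifier: no
  integer_literal: no
  operator: no
  keyword: no
  delimiter: YES
Category: delimiter

delimiter


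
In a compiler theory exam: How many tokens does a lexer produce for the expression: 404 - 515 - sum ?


Scanning '404 - 515 - sum'
Token 1: '404' -> integer_literal
Token 2: '-' -> operator
Token 3: '515' -> integer_literal
Token 4: '-' -> operator
Token 5: 'sum' -> identifier
Total tokens: 5

5


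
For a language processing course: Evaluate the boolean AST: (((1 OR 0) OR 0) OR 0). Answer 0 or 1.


Step 1: Evaluate inner node
  1 OR 0 = 1
Step 2: Evaluate next node
  1 OR 0 = 1
Step 3: Evaluate root node
  1 OR 0 = 1

1


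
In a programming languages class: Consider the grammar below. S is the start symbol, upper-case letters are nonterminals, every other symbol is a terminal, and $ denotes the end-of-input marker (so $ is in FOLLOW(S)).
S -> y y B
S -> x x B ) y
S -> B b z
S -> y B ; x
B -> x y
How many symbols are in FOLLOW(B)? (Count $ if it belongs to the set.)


S is the start symbol and does not occur in any rule body, so FOLLOW(S) = {$}.
Examining every occurrence of B in a rule body:
  S -> y y B : B is at the right end -> add FOLLOW(S) = {$}
  S -> x x B ) y : B is followed by terminal ')' -> add ')'
  S -> B b z : B is followed by terminal 'b' -> add 'b'
  S -> y B ; x : B is followed by terminal ';' -> add ';'
  B -> x y : B does not occur in the body -> contributes nothing
FOLLOW(B) = {), ;, b, $}
Count: 4

4


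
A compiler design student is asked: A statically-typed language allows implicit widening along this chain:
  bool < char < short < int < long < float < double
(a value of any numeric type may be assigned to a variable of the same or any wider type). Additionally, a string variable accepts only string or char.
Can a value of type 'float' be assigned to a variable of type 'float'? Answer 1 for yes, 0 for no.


Target variable type: float
Source value type: float
Numeric ranks: float=5, float=5
Widening allowed iff rank(source) <= rank(target): 5 <= 5? Yes
Result: 1

1


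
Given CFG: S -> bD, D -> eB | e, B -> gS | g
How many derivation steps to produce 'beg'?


Grammar: S -> bD, D -> eB | e, B -> gS | g
Deriving 'beg':
Step 1: S -> bD => bD
Step 2: D -> eB => beB
Step 3: B -> g => beg
Total derivation steps: 3

3


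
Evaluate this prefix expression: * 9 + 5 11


Parsing prefix expression: * 9 + 5 11
Step 1: Innermost operation '+ 5 11'
  5 + 11 = 16
Step 2: Outer operation '* 9 [16]'
  9 * 16 = 144

144


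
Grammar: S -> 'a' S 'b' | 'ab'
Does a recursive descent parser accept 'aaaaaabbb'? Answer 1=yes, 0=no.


Grammar accepts strings of the form a^n b^n (n >= 1)
Word: 'aaaaaabbb'
Counting: 6 a's and 3 b's
Check: 6 == 3? No
Mismatch: a-count != b-count
Rejected

0


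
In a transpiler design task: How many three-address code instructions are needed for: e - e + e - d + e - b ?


Expression: e - e + e - d + e - b
Generating three-address code (respecting * over +/- precedence):
  Instruction 1: t1 = e - e
  Instruction 2: t2 = t1 + e
  Instruction 3: t3 = t2 - d
  Instruction 4: t4 = t3 + e
  Instruction 5: t5 = t4 - b
Total instructions: 5

5


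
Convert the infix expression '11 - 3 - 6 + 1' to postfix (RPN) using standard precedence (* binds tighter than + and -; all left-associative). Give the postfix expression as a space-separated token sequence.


Applying the shunting-yard algorithm:
  Operand 11 -> output
  Push '-' onto operator stack -> op-stack: [-]
  Operand 3 -> output
  See '-' (prec 1); top '-' (prec 1) >= it -> pop '-' to output
  Push '-' onto operator stack -> op-stack: [-]
  Operand 6 -> output
  See '+' (prec 1); top '-' (prec 1) >= it -> pop '-' to output
  Push '+' onto operator stack -> op-stack: [+]
  Operand 1 -> output
  End of input: pop '+' to output
Postfix result: 11 3 - 6 - 1 +

11 3 - 6 - 1 +


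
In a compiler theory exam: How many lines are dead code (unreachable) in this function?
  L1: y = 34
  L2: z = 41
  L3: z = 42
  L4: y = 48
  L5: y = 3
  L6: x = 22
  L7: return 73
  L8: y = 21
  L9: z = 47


Analyzing control flow:
  L1: reachable (before return)
  L2: reachable (before return)
  L3: reachable (before return)
  L4: reachable (before return)
  L5: reachable (before return)
  L6: reachable (before return)
  L7: reachable (return statement)
  L8: DEAD (after return at L7)
  L9: DEAD (after return at L7)
Return at L7, total lines = 9
Dead lines: L8 through L9
Count: 2

2


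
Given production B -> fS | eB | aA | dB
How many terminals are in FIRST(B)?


Production: B -> fS | eB | aA | dB
Examining each alternative for leading terminals:
  B -> fS : first terminal = 'f'
  B -> eB : first terminal = 'e'
  B -> aA : first terminal = 'a'
  B -> dB : first terminal = 'd'
FIRST(B) = {a, d, e, f}
Count: 4

4


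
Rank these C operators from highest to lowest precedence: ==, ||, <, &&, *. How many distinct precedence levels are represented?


Looking up precedence for each operator:
  == -> precedence 3
  || -> precedence 1
  < -> precedence 4
  && -> precedence 2
  * -> precedence 6
Sorted highest to lowest: *, <, ==, &&, ||
Distinct precedence values: [6, 4, 3, 2, 1]
Number of distinct levels: 5

5


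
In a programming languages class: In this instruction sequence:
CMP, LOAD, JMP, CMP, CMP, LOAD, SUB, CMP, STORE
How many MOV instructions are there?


Scanning instruction sequence for MOV:
  Position 1: CMP
  Position 2: LOAD
  Position 3: JMP
  Position 4: CMP
  Position 5: CMP
  Position 6: LOAD
  Position 7: SUB
  Position 8: CMP
  Position 9: STORE
Matches at positions: []
Total MOV count: 0

0


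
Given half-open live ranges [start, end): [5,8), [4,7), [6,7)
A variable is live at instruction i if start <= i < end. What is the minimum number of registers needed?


Live ranges:
  Var0: [5, 8)
  Var1: [4, 7)
  Var2: [6, 7)
Sweep-line events (position, delta, active):
  pos=4 start -> active=1
  pos=5 start -> active=2
  pos=6 start -> active=3
  pos=7 end -> active=2
  pos=7 end -> active=1
  pos=8 end -> active=0
Maximum simultaneous active: 3
Minimum registers needed: 3

3


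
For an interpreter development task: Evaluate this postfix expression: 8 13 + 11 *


Processing tokens left to right:
Push 8, Push 13
Pop 8 and 13, compute 8 + 13 = 21, push 21
Push 11
Pop 21 and 11, compute 21 * 11 = 231, push 231
Stack result: 231

231


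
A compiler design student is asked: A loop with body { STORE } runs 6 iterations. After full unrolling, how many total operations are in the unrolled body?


Loop body operations: STORE (1 op per iteration)
Unrolling 6 iterations:
  Iteration 1: STORE (1 ops)
  Iteration 2: STORE (1 ops)
  Iteration 3: STORE (1 ops)
  Iteration 4: STORE (1 ops)
  Iteration 5: STORE (1 ops)
  Iteration 6: STORE (1 ops)
Total: 6 iterations * 1 ops/iter = 6 operations

6


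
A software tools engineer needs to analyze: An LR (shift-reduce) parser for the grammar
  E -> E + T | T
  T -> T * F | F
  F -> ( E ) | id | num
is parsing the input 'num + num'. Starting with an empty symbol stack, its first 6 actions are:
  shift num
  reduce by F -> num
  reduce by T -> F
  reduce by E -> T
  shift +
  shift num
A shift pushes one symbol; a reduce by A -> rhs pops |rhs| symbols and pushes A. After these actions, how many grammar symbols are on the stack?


Tracking the symbol stack through each action:
  Action 1: shift 'num' : push -> stack = [num] (size 1)
  Action 2: reduce by F -> num : pop 1, push F -> stack = [F] (size 1)
  Action 3: reduce by T -> F : pop 1, push T -> stack = [T] (size 1)
  Action 4: reduce by E -> T : pop 1, push E -> stack = [E] (size 1)
  Action 5: shift '+' : push -> stack = [E, +] (size 2)
  Action 6: shift 'num' : push -> stack = [E, +, num] (size 3)
Final stack size: 3

3


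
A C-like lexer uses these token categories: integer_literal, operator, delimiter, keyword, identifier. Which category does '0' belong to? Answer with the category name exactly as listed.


Token: '0'
Checking categories:
  identifier: no
  integer_literal: YES
  operator: no
  keyword: no
  delimiter: no
Category: integer_literal

integer_literal


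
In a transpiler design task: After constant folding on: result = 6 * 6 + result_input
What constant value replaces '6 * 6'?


Identifying constant sub-expression:
  Original: result = 6 * 6 + result_input
  6 and 6 are both compile-time constants
  Evaluating: 6 * 6 = 36
  After folding: result = 36 + result_input

36


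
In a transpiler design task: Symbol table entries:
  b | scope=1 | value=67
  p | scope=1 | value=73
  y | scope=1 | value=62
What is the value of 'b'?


Searching symbol table for 'b':
  b | scope=1 | value=67 <- MATCH
  p | scope=1 | value=73
  y | scope=1 | value=62
Found 'b' at scope 1 with value 67

67


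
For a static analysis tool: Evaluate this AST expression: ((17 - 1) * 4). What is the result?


Expression: ((17 - 1) * 4)
Evaluating step by step:
  17 - 1 = 16
  16 * 4 = 64
Result: 64

64


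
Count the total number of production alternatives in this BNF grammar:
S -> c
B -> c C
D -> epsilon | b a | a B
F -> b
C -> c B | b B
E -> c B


Counting alternatives per rule:
  S: 1 alternative(s)
  B: 1 alternative(s)
  D: 3 alternative(s)
  F: 1 alternative(s)
  C: 2 alternative(s)
  E: 1 alternative(s)
Sum: 1 + 1 + 3 + 1 + 2 + 1 = 9

9


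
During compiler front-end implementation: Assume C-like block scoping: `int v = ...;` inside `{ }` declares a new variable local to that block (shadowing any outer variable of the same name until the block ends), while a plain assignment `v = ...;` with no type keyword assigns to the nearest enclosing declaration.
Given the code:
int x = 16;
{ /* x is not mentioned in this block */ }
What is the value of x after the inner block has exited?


Analyzing scoping rules:
Outer scope: declares x = 16
Inner block: x is neither redeclared nor assigned -> unchanged
After the block -> 16
Result: 16

16


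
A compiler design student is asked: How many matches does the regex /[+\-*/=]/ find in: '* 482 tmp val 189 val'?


Pattern: /[+\-*/=]/ (operators)
Input: '* 482 tmp val 189 val'
Scanning for matches:
  Match 1: '*'
Total matches: 1

1


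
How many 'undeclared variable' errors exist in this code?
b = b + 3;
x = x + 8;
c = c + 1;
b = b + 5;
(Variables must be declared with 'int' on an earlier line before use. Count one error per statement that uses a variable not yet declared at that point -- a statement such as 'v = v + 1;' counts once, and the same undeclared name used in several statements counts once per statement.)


Scanning code line by line:
  Line 1: use 'b' -> ERROR (undeclared)
  Line 2: use 'x' -> ERROR (undeclared)
  Line 3: use 'c' -> ERROR (undeclared)
  Line 4: use 'b' -> ERROR (undeclared)
Total undeclared variable errors: 4

4


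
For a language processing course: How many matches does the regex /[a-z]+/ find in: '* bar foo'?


Pattern: /[a-z]+/ (identifiers)
Input: '* bar foo'
Scanning for matches:
  Match 1: 'bar'
  Match 2: 'foo'
Total matches: 2

2


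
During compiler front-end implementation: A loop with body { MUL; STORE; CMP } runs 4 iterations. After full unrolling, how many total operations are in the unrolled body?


Loop body operations: MUL, STORE, CMP (3 ops per iteration)
Unrolling 4 iterations:
  Iteration 1: MUL, STORE, CMP (3 ops)
  Iteration 2: MUL, STORE, CMP (3 ops)
  Iteration 3: MUL, STORE, CMP (3 ops)
  Iteration 4: MUL, STORE, CMP (3 ops)
Total: 4 iterations * 3 ops/iter = 12 operations

12


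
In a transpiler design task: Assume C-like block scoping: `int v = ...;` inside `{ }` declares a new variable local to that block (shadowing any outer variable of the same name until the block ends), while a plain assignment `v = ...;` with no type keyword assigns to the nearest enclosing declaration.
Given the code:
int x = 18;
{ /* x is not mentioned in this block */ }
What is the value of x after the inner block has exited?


Analyzing scoping rules:
Outer scope: declares x = 18
Inner block: x is neither redeclared nor assigned -> unchanged
After the block -> 18
Result: 18

18


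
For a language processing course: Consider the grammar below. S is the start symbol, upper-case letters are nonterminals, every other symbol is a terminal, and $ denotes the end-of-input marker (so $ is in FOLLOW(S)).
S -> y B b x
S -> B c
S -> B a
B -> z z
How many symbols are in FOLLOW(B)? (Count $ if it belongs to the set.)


S is the start symbol and does not occur in any rule body, so FOLLOW(S) = {$}.
Examining every occurrence of B in a rule body:
  S -> y B b x : B is followed by terminal 'b' -> add 'b'
  S -> B c : B is followed by terminal 'c' -> add 'c'
  S -> B a : B is followed by terminal 'a' -> add 'a'
  B -> z z : B does not occur in the body -> contributes nothing
FOLLOW(B) = {a, b, c}
Count: 3

3


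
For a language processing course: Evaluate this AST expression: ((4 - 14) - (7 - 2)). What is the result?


Expression: ((4 - 14) - (7 - 2))
Evaluating step by step:
  4 - 14 = -10
  7 - 2 = 5
  -10 - 5 = -15
Result: -15

-15


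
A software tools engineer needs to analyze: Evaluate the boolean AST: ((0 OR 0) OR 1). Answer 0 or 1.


Step 1: Evaluate inner node
  0 OR 0 = 0
Step 2: Evaluate root node
  0 OR 1 = 1

1


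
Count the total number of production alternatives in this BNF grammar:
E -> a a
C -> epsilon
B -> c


Counting alternatives per rule:
  E: 1 alternative(s)
  C: 1 alternative(s)
  B: 1 alternative(s)
Sum: 1 + 1 + 1 = 3

3


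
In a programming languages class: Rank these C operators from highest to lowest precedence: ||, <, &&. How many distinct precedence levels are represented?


Looking up precedence for each operator:
  || -> precedence 1
  < -> precedence 4
  && -> precedence 2
Sorted highest to lowest: <, &&, ||
Distinct precedence values: [4, 2, 1]
Number of distinct levels: 3

3


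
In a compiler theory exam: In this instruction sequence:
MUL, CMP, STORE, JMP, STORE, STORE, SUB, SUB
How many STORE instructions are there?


Scanning instruction sequence for STORE:
  Position 1: MUL
  Position 2: CMP
  Position 3: STORE <- MATCH
  Position 4: JMP
  Position 5: STORE <- MATCH
  Position 6: STORE <- MATCH
  Position 7: SUB
  Position 8: SUB
Matches at positions: [3, 5, 6]
Total STORE count: 3

3


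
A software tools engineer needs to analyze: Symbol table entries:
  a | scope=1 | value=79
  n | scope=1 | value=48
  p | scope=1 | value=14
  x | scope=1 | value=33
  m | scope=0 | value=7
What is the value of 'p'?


Searching symbol table for 'p':
  a | scope=1 | value=79
  n | scope=1 | value=48
  p | scope=1 | value=14 <- MATCH
  x | scope=1 | value=33
  m | scope=0 | value=7
Found 'p' at scope 1 with value 14

14


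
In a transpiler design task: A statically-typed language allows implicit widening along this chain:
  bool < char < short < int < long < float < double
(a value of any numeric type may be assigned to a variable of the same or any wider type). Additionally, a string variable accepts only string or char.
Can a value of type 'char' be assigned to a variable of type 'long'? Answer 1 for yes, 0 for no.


Target variable type: long
Source value type: char
Numeric ranks: char=1, long=4
Widening allowed iff rank(source) <= rank(target): 1 <= 4? Yes
Result: 1

1


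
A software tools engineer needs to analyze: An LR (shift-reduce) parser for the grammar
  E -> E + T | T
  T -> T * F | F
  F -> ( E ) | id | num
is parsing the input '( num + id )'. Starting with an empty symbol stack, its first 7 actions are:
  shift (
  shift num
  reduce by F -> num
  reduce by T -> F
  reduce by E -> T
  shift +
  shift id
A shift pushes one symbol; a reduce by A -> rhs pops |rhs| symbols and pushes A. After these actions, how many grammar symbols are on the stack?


Tracking the symbol stack through each action:
  Action 1: shift '(' : push -> stack = [(] (size 1)
  Action 2: shift 'num' : push -> stack = [(, num] (size 2)
  Action 3: reduce by F -> num : pop 1, push F -> stack = [(, F] (size 2)
  Action 4: reduce by T -> F : pop 1, push T -> stack = [(, T] (size 2)
  Action 5: reduce by E -> T : pop 1, push E -> stack = [(, E] (size 2)
  Action 6: shift '+' : push -> stack = [(, E, +] (size 3)
  Action 7: shift 'id' : push -> stack = [(, E, +, id] (size 4)
Final stack size: 4

4


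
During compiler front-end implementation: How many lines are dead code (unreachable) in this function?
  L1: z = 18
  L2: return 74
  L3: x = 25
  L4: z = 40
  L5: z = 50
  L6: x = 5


Analyzing control flow:
  L1: reachable (before return)
  L2: reachable (return statement)
  L3: DEAD (after return at L2)
  L4: DEAD (after return at L2)
  L5: DEAD (after return at L2)
  L6: DEAD (after return at L2)
Return at L2, total lines = 6
Dead lines: L3 through L6
Count: 4

4


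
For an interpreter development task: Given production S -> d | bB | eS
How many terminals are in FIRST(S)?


Production: S -> d | bB | eS
Examining each alternative for leading terminals:
  S -> d : first terminal = 'd'
  S -> bB : first terminal = 'b'
  S -> eS : first terminal = 'e'
FIRST(S) = {b, d, e}
Count: 3

3


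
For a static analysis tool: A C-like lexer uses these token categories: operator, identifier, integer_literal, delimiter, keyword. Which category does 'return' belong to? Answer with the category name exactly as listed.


Token: 'return'
Checking categories:
  identifier: no
  integer_literal: no
  operator: no
  keyword: YES
  delimiter: no
Category: keyword

keyword


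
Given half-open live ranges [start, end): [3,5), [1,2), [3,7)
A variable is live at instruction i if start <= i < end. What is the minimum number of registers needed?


Live ranges:
  Var0: [3, 5)
  Var1: [1, 2)
  Var2: [3, 7)
Sweep-line events (position, delta, active):
  pos=1 start -> active=1
  pos=2 end -> active=0
  pos=3 start -> active=1
  pos=3 start -> active=2
  pos=5 end -> active=1
  pos=7 end -> active=0
Maximum simultaneous active: 2
Minimum registers needed: 2

2


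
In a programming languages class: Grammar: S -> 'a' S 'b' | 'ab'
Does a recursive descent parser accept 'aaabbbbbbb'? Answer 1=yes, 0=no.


Grammar accepts strings of the form a^n b^n (n >= 1)
Word: 'aaabbbbbbb'
Counting: 3 a's and 7 b's
Check: 3 == 7? No
Mismatch: a-count != b-count
Rejected

0


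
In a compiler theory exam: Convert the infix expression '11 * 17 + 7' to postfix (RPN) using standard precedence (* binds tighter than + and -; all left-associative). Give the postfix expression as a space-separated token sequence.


Applying the shunting-yard algorithm:
  Operand 11 -> output
  Push '*' onto operator stack -> op-stack: [*]
  Operand 17 -> output
  See '+' (prec 1); top '*' (prec 2) >= it -> pop '*' to output
  Push '+' onto operator stack -> op-stack: [+]
  Operand 7 -> output
  End of input: pop '+' to output
Postfix result: 11 17 * 7 +

11 17 * 7 +


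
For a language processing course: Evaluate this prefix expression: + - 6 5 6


Parsing prefix expression: + - 6 5 6
Step 1: Innermost operation '- 6 5'
  6 - 5 = 1
Step 2: Outer operation '+ [1] 6'
  1 + 6 = 7

7


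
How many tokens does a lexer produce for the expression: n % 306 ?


Scanning 'n % 306'
Token 1: 'n' -> identifier
Token 2: '%' -> operator
Token 3: '306' -> integer_literal
Total tokens: 3

3


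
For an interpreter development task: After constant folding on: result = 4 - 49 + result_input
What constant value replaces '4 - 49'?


Identifying constant sub-expression:
  Original: result = 4 - 49 + result_input
  4 and 49 are both compile-time constants
  Evaluating: 4 - 49 = -45
  After folding: result = -45 + result_input

-45


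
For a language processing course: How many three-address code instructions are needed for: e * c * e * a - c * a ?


Expression: e * c * e * a - c * a
Generating three-address code (respecting * over +/- precedence):
  Instruction 1: t1 = e * c
  Instruction 2: t2 = t1 * e
  Instruction 3: t3 = t2 * a
  Instruction 4: t4 = c * a
  Instruction 5: t5 = t3 - t4
Total instructions: 5

5


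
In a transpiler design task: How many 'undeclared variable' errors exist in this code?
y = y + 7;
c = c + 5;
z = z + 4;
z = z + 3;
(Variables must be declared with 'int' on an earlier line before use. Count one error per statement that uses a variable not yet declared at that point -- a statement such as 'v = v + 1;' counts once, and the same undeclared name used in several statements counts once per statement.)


Scanning code line by line:
  Line 1: use 'y' -> ERROR (undeclared)
  Line 2: use 'c' -> ERROR (undeclared)
  Line 3: use 'z' -> ERROR (undeclared)
  Line 4: use 'z' -> ERROR (undeclared)
Total undeclared variable errors: 4

4


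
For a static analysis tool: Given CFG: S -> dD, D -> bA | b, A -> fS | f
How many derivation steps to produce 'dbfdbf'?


Grammar: S -> dD, D -> bA | b, A -> fS | f
Deriving 'dbfdbf':
Step 1: S -> dD => dD
Step 2: D -> bA => dbA
Step 3: A -> fS => dbfS
Step 4: S -> dD => dbfdD
Step 5: D -> bA => dbfdbA
Step 6: A -> f => dbfdbf
Total derivation steps: 6

6


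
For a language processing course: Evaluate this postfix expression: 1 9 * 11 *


Processing tokens left to right:
Push 1, Push 9
Pop 1 and 9, compute 1 * 9 = 9, push 9
Push 11
Pop 9 and 11, compute 9 * 11 = 99, push 99
Stack result: 99

99


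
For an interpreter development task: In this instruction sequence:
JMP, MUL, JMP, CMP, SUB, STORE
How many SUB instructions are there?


Scanning instruction sequence for SUB:
  Position 1: JMP
  Position 2: MUL
  Position 3: JMP
  Position 4: CMP
  Position 5: SUB <- MATCH
  Position 6: STORE
Matches at positions: [5]
Total SUB count: 1

1


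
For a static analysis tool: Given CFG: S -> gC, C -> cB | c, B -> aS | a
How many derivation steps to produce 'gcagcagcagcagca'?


Grammar: S -> gC, C -> cB | c, B -> aS | a
Deriving 'gcagcagcagcagca':
Step 1: S -> gC => gC
Step 2: C -> cB => gcB
Step 3: B -> aS => gcaS
Step 4: S -> gC => gcagC
Step 5: C -> cB => gcagcB
Step 6: B -> aS => gcagcaS
Step 7: S -> gC => gcagcagC
Step 8: C -> cB => gcagcagcB
Step 9: B -> aS => gcagcagcaS
Step 10: S -> gC => gcagcagcagC
Step 11: C -> cB => gcagcagcagcB
Step 12: B -> aS => gcagcagcagcaS
Step 13: S -> gC => gcagcagcagcagC
Step 14: C -> cB => gcagcagcagcagcB
Step 15: B -> a => gcagcagcagcagca
Total derivation steps: 15

15


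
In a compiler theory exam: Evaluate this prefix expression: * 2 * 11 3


Parsing prefix expression: * 2 * 11 3
Step 1: Innermost operation '* 11 3'
  11 * 3 = 33
Step 2: Outer operation '* 2 [33]'
  2 * 33 = 66

66


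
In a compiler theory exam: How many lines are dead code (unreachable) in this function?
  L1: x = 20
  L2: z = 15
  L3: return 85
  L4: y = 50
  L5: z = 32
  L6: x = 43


Analyzing control flow:
  L1: reachable (before return)
  L2: reachable (before return)
  L3: reachable (return statement)
  L4: DEAD (after return at L3)
  L5: DEAD (after return at L3)
  L6: DEAD (after return at L3)
Return at L3, total lines = 6
Dead lines: L4 through L6
Count: 3

3


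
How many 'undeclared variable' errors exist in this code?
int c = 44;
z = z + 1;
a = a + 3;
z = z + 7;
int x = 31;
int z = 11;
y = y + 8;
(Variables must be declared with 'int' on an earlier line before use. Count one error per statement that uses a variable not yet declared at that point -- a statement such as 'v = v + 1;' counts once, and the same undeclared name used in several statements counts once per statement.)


Scanning code line by line:
  Line 1: declare 'c' -> declared = ['c']
  Line 2: use 'z' -> ERROR (undeclared)
  Line 3: use 'a' -> ERROR (undeclared)
  Line 4: use 'z' -> ERROR (undeclared)
  Line 5: declare 'x' -> declared = ['c', 'x']
  Line 6: declare 'z' -> declared = ['c', 'x', 'z']
  Line 7: use 'y' -> ERROR (undeclared)
Total undeclared variable errors: 4

4


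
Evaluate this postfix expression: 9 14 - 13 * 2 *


Processing tokens left to right:
Push 9, Push 14
Pop 9 and 14, compute 9 - 14 = -5, push -5
Push 13
Pop -5 and 13, compute -5 * 13 = -65, push -65
Push 2
Pop -65 and 2, compute -65 * 2 = -130, push -130
Stack result: -130

-130


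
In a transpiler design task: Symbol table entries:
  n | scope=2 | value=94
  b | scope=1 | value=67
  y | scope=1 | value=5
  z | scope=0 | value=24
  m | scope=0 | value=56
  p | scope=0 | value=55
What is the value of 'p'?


Searching symbol table for 'p':
  n | scope=2 | value=94
  b | scope=1 | value=67
  y | scope=1 | value=5
  z | scope=0 | value=24
  m | scope=0 | value=56
  p | scope=0 | value=55 <- MATCH
Found 'p' at scope 0 with value 55

55


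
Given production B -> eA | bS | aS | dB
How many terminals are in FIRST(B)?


Production: B -> eA | bS | aS | dB
Examining each alternative for leading terminals:
  B -> eA : first terminal = 'e'
  B -> bS : first terminal = 'b'
  B -> aS : first terminal = 'a'
  B -> dB : first terminal = 'd'
FIRST(B) = {a, b, d, e}
Count: 4

4


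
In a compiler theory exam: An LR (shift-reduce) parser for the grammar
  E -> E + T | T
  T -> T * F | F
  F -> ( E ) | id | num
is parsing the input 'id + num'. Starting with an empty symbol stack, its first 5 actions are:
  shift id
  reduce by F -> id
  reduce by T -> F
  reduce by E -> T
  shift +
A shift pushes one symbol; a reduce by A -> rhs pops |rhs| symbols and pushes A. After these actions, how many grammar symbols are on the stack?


Tracking the symbol stack through each action:
  Action 1: shift 'id' : push -> stack = [id] (size 1)
  Action 2: reduce by F -> id : pop 1, push F -> stack = [F] (size 1)
  Action 3: reduce by T -> F : pop 1, push T -> stack = [T] (size 1)
  Action 4: reduce by E -> T : pop 1, push E -> stack = [E] (size 1)
  Action 5: shift '+' : push -> stack = [E, +] (size 2)
Final stack size: 2

2


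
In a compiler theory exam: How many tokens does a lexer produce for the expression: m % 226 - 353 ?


Scanning 'm % 226 - 353'
Token 1: 'm' -> identifier
Token 2: '%' -> operator
Token 3: '226' -> integer_literal
Token 4: '-' -> operator
Token 5: '353' -> integer_literal
Total tokens: 5

5


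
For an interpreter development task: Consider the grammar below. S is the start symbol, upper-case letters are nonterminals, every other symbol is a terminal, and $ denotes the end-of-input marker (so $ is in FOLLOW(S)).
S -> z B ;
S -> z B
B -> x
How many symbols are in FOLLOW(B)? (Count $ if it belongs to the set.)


S is the start symbol and does not occur in any rule body, so FOLLOW(S) = {$}.
Examining every occurrence of B in a rule body:
  S -> z B ; : B is followed by terminal ';' -> add ';'
  S -> z B : B is at the right end -> add FOLLOW(S) = {$}
  B -> x : B does not occur in the body -> contributes nothing
FOLLOW(B) = {;, $}
Count: 2

2


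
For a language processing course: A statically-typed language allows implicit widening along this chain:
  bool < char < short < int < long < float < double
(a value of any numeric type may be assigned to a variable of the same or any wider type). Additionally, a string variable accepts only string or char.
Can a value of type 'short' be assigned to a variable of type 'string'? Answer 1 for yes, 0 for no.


Target variable type: string
Source value type: short
Rule: string accepts only {string, char}
  source 'short' in {string, char}? No
Result: 0

0


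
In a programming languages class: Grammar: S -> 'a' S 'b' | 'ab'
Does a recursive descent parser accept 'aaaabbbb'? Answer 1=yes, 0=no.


Grammar accepts strings of the form a^n b^n (n >= 1)
Word: 'aaaabbbb'
Counting: 4 a's and 4 b's
Check: 4 == 4? Yes
Derivation (S -> aSb applied 3 time(s), then S -> ab): S => aSb => aaSbb => aaaSbbb => aaaabbbb
Accepted

1


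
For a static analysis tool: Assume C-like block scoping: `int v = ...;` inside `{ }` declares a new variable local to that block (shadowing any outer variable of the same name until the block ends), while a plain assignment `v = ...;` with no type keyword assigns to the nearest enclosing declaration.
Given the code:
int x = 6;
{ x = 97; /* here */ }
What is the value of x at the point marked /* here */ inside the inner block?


Analyzing scoping rules:
Outer scope: declares x = 6
Inner block: 'x = 97;' has no type keyword, so it is an assignment to the outer x (no shadowing)
Inside the block, after the assignment -> 97
Result: 97

97


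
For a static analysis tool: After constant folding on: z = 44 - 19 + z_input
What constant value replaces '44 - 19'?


Identifying constant sub-expression:
  Original: z = 44 - 19 + z_input
  44 and 19 are both compile-time constants
  Evaluating: 44 - 19 = 25
  After folding: z = 25 + z_input

25


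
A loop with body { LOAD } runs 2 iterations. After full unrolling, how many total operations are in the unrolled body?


Loop body operations: LOAD (1 op per iteration)
Unrolling 2 iterations:
  Iteration 1: LOAD (1 ops)
  Iteration 2: LOAD (1 ops)
Total: 2 iterations * 1 ops/iter = 2 operations

2


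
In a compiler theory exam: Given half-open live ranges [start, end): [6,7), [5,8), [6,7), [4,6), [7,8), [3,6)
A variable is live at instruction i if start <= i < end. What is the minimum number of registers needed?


Live ranges:
  Var0: [6, 7)
  Var1: [5, 8)
  Var2: [6, 7)
  Var3: [4, 6)
  Var4: [7, 8)
  Var5: [3, 6)
Sweep-line events (position, delta, active):
  pos=3 start -> active=1
  pos=4 start -> active=2
  pos=5 start -> active=3
  pos=6 end -> active=2
  pos=6 end -> active=1
  pos=6 start -> active=2
  pos=6 start -> active=3
  pos=7 end -> active=2
  pos=7 end -> active=1
  pos=7 start -> active=2
  pos=8 end -> active=1
  pos=8 end -> active=0
Maximum simultaneous active: 3
Minimum registers needed: 3

3


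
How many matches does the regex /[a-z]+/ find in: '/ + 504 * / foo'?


Pattern: /[a-z]+/ (identifiers)
Input: '/ + 504 * / foo'
Scanning for matches:
  Match 1: 'foo'
Total matches: 1

1


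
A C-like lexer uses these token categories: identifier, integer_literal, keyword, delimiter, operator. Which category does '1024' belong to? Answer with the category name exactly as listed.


Token: '1024'
Checking categories:
  identifier: no
  integer_literal: YES
  operator: no
  keyword: no
  delimiter: no
Category: integer_literal

integer_literal


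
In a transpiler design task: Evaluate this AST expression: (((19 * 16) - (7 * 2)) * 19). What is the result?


Expression: (((19 * 16) - (7 * 2)) * 19)
Evaluating step by step:
  19 * 16 = 304
  7 * 2 = 14
  304 - 14 = 290
  290 * 19 = 5510
Result: 5510

5510


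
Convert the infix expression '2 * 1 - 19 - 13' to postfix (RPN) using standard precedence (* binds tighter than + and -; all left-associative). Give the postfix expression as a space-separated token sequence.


Applying the shunting-yard algorithm:
  Operand 2 -> output
  Push '*' onto operator stack -> op-stack: [*]
  Operand 1 -> output
  See '-' (prec 1); top '*' (prec 2) >= it -> pop '*' to output
  Push '-' onto operator stack -> op-stack: [-]
  Operand 19 -> output
  See '-' (prec 1); top '-' (prec 1) >= it -> pop '-' to output
  Push '-' onto operator stack -> op-stack: [-]
  Operand 13 -> output
  End of input: pop '-' to output
Postfix result: 2 1 * 19 - 13 -

2 1 * 19 - 13 -


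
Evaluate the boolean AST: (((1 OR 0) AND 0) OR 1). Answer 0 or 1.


Step 1: Evaluate inner node
  1 OR 0 = 1
Step 2: Evaluate next node
  1 AND 0 = 0
Step 3: Evaluate root node
  0 OR 1 = 1

1


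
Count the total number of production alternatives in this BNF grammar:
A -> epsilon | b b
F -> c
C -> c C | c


Counting alternatives per rule:
  A: 2 alternative(s)
  F: 1 alternative(s)
  C: 2 alternative(s)
Sum: 2 + 1 + 2 = 5

5


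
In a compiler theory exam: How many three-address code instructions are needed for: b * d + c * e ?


Expression: b * d + c * e
Generating three-address code (respecting * over +/- precedence):
  Instruction 1: t1 = b * d
  Instruction 2: t2 = c * e
  Instruction 3: t3 = t1 + t2
Total instructions: 3

3


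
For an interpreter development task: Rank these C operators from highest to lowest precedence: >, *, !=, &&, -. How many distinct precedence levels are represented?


Looking up precedence for each operator:
  > -> precedence 4
  * -> precedence 6
  != -> precedence 3
  && -> precedence 2
  - -> precedence 5
Sorted highest to lowest: *, -, >, !=, &&
Distinct precedence values: [6, 5, 4, 3, 2]
Number of distinct levels: 5

5


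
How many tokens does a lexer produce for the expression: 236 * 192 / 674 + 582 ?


Scanning '236 * 192 / 674 + 582'
Token 1: '236' -> integer_literal
Token 2: '*' -> operator
Token 3: '192' -> integer_literal
Token 4: '/' -> operator
Token 5: '674' -> integer_literal
Token 6: '+' -> operator
Token 7: '582' -> integer_literal
Total tokens: 7

7


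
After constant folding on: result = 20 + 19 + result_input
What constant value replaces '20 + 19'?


Identifying constant sub-expression:
  Original: result = 20 + 19 + result_input
  20 and 19 are both compile-time constants
  Evaluating: 20 + 19 = 39
  After folding: result = 39 + result_input

39


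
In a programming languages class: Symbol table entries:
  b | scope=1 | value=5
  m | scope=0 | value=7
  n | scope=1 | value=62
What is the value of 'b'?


Searching symbol table for 'b':
  b | scope=1 | value=5 <- MATCH
  m | scope=0 | value=7
  n | scope=1 | value=62
Found 'b' at scope 1 with value 5

5


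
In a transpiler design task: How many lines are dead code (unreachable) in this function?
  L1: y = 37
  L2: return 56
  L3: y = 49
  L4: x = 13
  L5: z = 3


Analyzing control flow:
  L1: reachable (before return)
  L2: reachable (return statement)
  L3: DEAD (after return at L2)
  L4: DEAD (after return at L2)
  L5: DEAD (after return at L2)
Return at L2, total lines = 5
Dead lines: L3 through L5
Count: 3

3


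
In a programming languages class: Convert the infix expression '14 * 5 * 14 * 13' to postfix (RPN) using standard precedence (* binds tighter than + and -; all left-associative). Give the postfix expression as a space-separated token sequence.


Applying the shunting-yard algorithm:
  Operand 14 -> output
  Push '*' onto operator stack -> op-stack: [*]
  Operand 5 -> output
  See '*' (prec 2); top '*' (prec 2) >= it -> pop '*' to output
  Push '*' onto operator stack -> op-stack: [*]
  Operand 14 -> output
  See '*' (prec 2); top '*' (prec 2) >= it -> pop '*' to output
  Push '*' onto operator stack -> op-stack: [*]
  Operand 13 -> output
  End of input: pop '*' to output
Postfix result: 14 5 * 14 * 13 *

14 5 * 14 * 13 *


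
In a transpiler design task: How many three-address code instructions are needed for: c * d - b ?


Expression: c * d - b
Generating three-address code (respecting * over +/- precedence):
  Instruction 1: t1 = c * d
  Instruction 2: t2 = t1 - b
Total instructions: 2

2


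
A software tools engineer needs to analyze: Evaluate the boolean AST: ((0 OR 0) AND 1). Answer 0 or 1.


Step 1: Evaluate inner node
  0 OR 0 = 0
Step 2: Evaluate root node
  0 AND 1 = 0

0


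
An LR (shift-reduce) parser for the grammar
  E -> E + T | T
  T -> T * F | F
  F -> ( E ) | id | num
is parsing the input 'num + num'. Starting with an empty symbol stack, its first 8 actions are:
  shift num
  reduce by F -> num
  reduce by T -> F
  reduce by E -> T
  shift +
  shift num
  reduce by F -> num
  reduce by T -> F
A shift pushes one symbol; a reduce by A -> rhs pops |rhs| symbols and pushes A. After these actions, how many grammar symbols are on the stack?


Tracking the symbol stack through each action:
  Action 1: shift 'num' : push -> stack = [num] (size 1)
  Action 2: reduce by F -> num : pop 1, push F -> stack = [F] (size 1)
  Action 3: reduce by T -> F : pop 1, push T -> stack = [T] (size 1)
  Action 4: reduce by E -> T : pop 1, push E -> stack = [E] (size 1)
  Action 5: shift '+' : push -> stack = [E, +] (size 2)
  Action 6: shift 'num' : push -> stack = [E, +, num] (size 3)
  Action 7: reduce by F -> num : pop 1, push F -> stack = [E, +, F] (size 3)
  Action 8: reduce by T -> F : pop 1, push T -> stack = [E, +, T] (size 3)
Final stack size: 3

3


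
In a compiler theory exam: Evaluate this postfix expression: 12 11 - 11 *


Processing tokens left to right:
Push 12, Push 11
Pop 12 and 11, compute 12 - 11 = 1, push 1
Push 11
Pop 1 and 11, compute 1 * 11 = 11, push 11
Stack result: 11

11


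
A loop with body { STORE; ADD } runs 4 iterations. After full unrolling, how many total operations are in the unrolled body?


Loop body operations: STORE, ADD (2 ops per iteration)
Unrolling 4 iterations:
  Iteration 1: STORE, ADD (2 ops)
  Iteration 2: STORE, ADD (2 ops)
  Iteration 3: STORE, ADD (2 ops)
  Iteration 4: STORE, ADD (2 ops)
Total: 4 iterations * 2 ops/iter = 8 operations

8


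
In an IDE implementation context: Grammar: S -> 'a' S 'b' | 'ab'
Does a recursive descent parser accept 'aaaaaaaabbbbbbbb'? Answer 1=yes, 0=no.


Grammar accepts strings of the form a^n b^n (n >= 1)
Word: 'aaaaaaaabbbbbbbb'
Counting: 8 a's and 8 b's
Check: 8 == 8? Yes
Derivation (S -> aSb applied 7 time(s), then S -> ab): S => aSb => aaSbb => aaaSbbb => aaaaSbbbb => aaaaaSbbbbb => aaaaaaSbbbbbb => aaaaaaaSbbbbbbb => aaaaaaaabbbbbbbb
Accepted

1
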